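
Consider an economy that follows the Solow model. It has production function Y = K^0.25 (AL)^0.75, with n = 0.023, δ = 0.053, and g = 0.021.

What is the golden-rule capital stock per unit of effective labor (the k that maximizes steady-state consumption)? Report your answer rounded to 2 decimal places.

The golden rule sets f'(k) = n + g + δ, i.e. α·k^(α−1) = n + g + δ.
So k^(1−α) = α / (n + g + δ) = 0.25 / 0.097 = 2.5773.
k_gold = 2.5773^(1/0.75) ≈ 3.5336

k_gold ≈ 3.53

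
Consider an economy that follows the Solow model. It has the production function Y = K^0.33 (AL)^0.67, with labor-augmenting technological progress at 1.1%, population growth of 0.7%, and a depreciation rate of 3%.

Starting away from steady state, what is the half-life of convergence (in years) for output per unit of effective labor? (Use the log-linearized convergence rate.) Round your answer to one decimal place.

Near the steady state the convergence rate is λ = (1 − α)(n + g + δ).
λ = (1 − 0.33) × 0.048 = 0.67 × 0.048 = 0.03216
Half-life = ln 2 / λ = 0.6931 / 0.03216 ≈ 21.55 years

about 21.6 years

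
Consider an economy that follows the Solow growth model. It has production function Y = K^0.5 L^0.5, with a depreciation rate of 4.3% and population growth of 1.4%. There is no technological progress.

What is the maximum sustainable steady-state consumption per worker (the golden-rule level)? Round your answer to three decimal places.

At the golden rule, f'(k) = n + δ, so α·k^(α−1) = n + δ and k_gold = (α/(n + δ))^(1/(1−α)).
k_gold = (0.5/0.057)^(1/0.5) = 8.7719^2 ≈ 76.9462
c_gold = f(k_gold) − (n + δ)·k_gold = 8.7719 − 0.057×76.9462 ≈ 4.3860

c_gold ≈ 4.386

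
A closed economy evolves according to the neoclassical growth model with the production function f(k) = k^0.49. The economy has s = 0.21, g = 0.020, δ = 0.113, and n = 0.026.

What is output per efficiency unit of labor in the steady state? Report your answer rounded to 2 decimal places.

y* ≈ 1.31

At the steady state, Δk = 0, so s·k^α = (n + g + δ)·k.
Dividing both sides by k: k^(1−α) = s / (n + g + δ).
k^0.51 = 0.21 / (0.026 + 0.020 + 0.113) = 0.21 / 0.159 = 1.3208
k* = 1.3208^(1/0.51) ≈ 1.7256
y* = (k*)^α = 1.7256^0.49 ≈ 1.3065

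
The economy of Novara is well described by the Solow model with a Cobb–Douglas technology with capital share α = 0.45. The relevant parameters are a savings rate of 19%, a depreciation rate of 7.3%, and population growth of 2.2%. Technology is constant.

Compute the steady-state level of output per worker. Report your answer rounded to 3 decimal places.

At the steady state, Δk = 0, so s·k^α = (n + δ)·k.
Dividing both sides by k: k^(1−α) = s / (n + δ).
k^0.55 = 0.19 / (0.022 + 0.073) = 0.19 / 0.095 = 2.0000
k* = 2.0000^(1/0.55) ≈ 3.5264
y* = (k*)^α = 3.5264^0.45 ≈ 1.7632

y* ≈ 1.763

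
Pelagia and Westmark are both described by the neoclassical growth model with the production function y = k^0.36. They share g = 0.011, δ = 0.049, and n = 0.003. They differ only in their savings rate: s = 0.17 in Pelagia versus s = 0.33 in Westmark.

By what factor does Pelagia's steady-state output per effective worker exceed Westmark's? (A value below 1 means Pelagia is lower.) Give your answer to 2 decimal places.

Steady-state y* = [s/(n + g + δ)]^(α/(1−α)), so the ratio is [ (s_P/(n + g + δ)_P) / (s_W/(n + g + δ)_W) ]^0.5625.
s_P/(n + g + δ)_P = 0.17/0.063 = 2.6984; s_W/(n + g + δ)_W = 0.33/0.063 = 5.2381.
Ratio = (2.6984/5.2381)^0.5625 = 0.5151^0.5625 ≈ 0.6886

y*_P / y*_W ≈ 0.69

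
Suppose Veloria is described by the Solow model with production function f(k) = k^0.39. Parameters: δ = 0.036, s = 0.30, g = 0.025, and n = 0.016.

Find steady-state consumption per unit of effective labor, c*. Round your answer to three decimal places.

At the steady state, Δk = 0, so s·k^α = (n + g + δ)·k.
Rearranging, k^(1−α) = s / (n + g + δ).
k^0.61 = 0.30 / (0.016 + 0.025 + 0.036) = 0.30 / 0.077 = 3.8961
k* = 3.8961^(1/0.61) ≈ 9.2949
y* = (k*)^α = 9.2949^0.39 ≈ 2.3857
c* = (1 − s)·y* = (1 − 0.30) × 2.3857 ≈ 1.6700

c* = 1.670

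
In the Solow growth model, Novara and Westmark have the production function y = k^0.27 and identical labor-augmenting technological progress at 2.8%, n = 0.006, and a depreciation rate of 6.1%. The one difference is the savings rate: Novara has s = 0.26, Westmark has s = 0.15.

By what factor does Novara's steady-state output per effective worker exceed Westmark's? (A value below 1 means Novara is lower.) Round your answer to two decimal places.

ratio ≈ 1.23

Steady-state y* = [s/(n + g + δ)]^(α/(1−α)), so the ratio is [ (s_N/(n + g + δ)_N) / (s_W/(n + g + δ)_W) ]^0.3699.
s_N/(n + g + δ)_N = 0.26/0.095 = 2.7368; s_W/(n + g + δ)_W = 0.15/0.095 = 1.5789.
Ratio = (2.7368/1.5789)^0.3699 = 1.7334^0.3699 ≈ 1.2257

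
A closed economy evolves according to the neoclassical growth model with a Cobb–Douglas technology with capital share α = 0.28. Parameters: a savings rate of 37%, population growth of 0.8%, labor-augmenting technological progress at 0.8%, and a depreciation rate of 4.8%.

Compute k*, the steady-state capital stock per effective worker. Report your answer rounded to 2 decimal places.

k* = 11.44

In steady state, investment equals break-even investment: s·k^α = (n + g + δ)·k.
Dividing both sides by k: k^(1−α) = s / (n + g + δ).
k^0.72 = 0.37 / (0.008 + 0.008 + 0.048) = 0.37 / 0.064 = 5.7813
k* = 5.7813^(1/0.72) ≈ 11.4385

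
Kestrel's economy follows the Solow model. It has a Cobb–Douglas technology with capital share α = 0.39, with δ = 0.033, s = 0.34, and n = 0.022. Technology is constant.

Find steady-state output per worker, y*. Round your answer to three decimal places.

y* ≈ 3.205

In steady state, investment equals break-even investment: s·k^α = (n + δ)·k.
Rearranging, k^(1−α) = s / (n + δ).
k^0.61 = 0.34 / (0.022 + 0.033) = 0.34 / 0.055 = 6.1818
k* = 6.1818^(1/0.61) ≈ 19.8112
y* = (k*)^α = 19.8112^0.39 ≈ 3.2048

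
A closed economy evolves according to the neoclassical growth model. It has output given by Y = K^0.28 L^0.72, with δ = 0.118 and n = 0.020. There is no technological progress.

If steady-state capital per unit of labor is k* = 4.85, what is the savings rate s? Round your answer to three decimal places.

s ≈ 0.430

Steady state requires s·f(k) = (n + δ)·k, i.e. s·k^α = (n + δ)·k.
So s / (n + δ) = (k*)^(1−α) = 4.85^0.72 = 3.1170.
Therefore s = 3.1170 × (n + δ) = 3.1170 × 0.138 = 0.4301.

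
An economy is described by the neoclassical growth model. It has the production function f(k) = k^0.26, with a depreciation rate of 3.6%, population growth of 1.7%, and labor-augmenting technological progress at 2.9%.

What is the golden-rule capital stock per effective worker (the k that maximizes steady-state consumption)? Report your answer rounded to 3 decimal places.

The golden rule sets f'(k) = n + g + δ, i.e. α·k^(α−1) = n + g + δ.
So k^(1−α) = α / (n + g + δ) = 0.26 / 0.082 = 3.1707.
k_gold = 3.1707^(1/0.74) ≈ 4.7559

k_gold ≈ 4.756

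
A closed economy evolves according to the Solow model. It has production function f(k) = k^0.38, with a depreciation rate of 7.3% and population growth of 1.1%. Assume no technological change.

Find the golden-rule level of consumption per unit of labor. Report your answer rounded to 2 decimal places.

c_gold ≈ 1.56

At the golden rule, f'(k) = n + δ, so α·k^(α−1) = n + δ and k_gold = (α/(n + δ))^(1/(1−α)).
k_gold = (0.38/0.084)^(1/0.62) = 4.5238^1.6129 ≈ 11.4094
c_gold = f(k_gold) − (n + δ)·k_gold = 2.5221 − 0.084×11.4094 ≈ 1.5637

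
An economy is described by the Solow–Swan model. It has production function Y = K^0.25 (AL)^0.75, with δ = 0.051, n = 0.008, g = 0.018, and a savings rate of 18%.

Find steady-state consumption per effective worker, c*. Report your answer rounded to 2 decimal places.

c* = 1.09

Steady state requires s·f(k) = (n + g + δ)·k, i.e. s·k^α = (n + g + δ)·k.
Dividing both sides by k: k^(1−α) = s / (n + g + δ).
k^0.75 = 0.18 / (0.008 + 0.018 + 0.051) = 0.18 / 0.077 = 2.3377
k* = 2.3377^(1/0.75) ≈ 3.1025
y* = (k*)^α = 3.1025^0.25 ≈ 1.3272
c* = (1 − s)·y* = (1 − 0.18) × 1.3272 ≈ 1.0883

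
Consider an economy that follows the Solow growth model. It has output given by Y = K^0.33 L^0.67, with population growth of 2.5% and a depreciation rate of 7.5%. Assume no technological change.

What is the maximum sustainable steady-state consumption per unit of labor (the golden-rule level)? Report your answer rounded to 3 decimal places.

At the golden rule, f'(k) = n + δ, so α·k^(α−1) = n + δ and k_gold = (α/(n + δ))^(1/(1−α)).
k_gold = (0.33/0.100)^(1/0.67) = 3.3000^1.4925 ≈ 5.9413
c_gold = f(k_gold) − (n + δ)·k_gold = 1.8004 − 0.100×5.9413 ≈ 1.2063

c_gold ≈ 1.206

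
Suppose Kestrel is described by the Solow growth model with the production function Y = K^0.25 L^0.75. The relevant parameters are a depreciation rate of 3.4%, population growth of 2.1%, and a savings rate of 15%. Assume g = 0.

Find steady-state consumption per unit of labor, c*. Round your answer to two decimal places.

Steady state requires s·f(k) = (n + δ)·k, i.e. s·k^α = (n + δ)·k.
Dividing both sides by k: k^(1−α) = s / (n + δ).
k^0.75 = 0.15 / (0.021 + 0.034) = 0.15 / 0.055 = 2.7273
k* = 2.7273^(1/0.75) ≈ 3.8105
y* = (k*)^α = 3.8105^0.25 ≈ 1.3972
c* = (1 − s)·y* = (1 − 0.15) × 1.3972 ≈ 1.1876

c* ≈ 1.19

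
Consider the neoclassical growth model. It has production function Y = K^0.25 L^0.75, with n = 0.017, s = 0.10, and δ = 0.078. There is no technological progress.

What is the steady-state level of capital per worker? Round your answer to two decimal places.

k* ≈ 1.07

At the steady state, Δk = 0, so s·k^α = (n + δ)·k.
Dividing both sides by k: k^(1−α) = s / (n + δ).
k^0.75 = 0.10 / (0.017 + 0.078) = 0.10 / 0.095 = 1.0526
k* = 1.0526^(1/0.75) ≈ 1.0707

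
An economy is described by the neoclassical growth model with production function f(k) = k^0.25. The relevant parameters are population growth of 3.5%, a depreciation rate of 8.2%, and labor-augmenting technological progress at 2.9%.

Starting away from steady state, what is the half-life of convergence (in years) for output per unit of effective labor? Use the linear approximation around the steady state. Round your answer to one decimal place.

t_½ ≈ 6.3 years

Near the steady state the convergence rate is λ = (1 − α)(n + g + δ).
λ = (1 − 0.25) × 0.146 = 0.75 × 0.146 = 0.1095
Half-life = ln 2 / λ = 0.6931 / 0.1095 ≈ 6.33 years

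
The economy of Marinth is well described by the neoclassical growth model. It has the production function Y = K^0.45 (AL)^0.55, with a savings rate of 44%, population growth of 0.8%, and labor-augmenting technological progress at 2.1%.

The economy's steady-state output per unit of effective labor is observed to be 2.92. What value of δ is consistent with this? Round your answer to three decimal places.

Steady state requires s·f(k) = (n + g + δ)·k, i.e. s·k^α = (n + g + δ)·k.
Since y* = [s/(n + g + δ)]^(α/(1−α)), we have s/(n + g + δ) = (y*)^((1−α)/α) = 2.92^1.2222 = 3.7050.
Therefore n + g + δ = s / 3.7050 = 0.44 / 3.7050 = 0.1188, so δ = 0.1188 − 0.029 = 0.0898.

δ ≈ 0.090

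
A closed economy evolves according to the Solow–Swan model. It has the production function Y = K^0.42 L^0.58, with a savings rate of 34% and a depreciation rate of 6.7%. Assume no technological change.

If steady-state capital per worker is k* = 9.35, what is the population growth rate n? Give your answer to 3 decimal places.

n ≈ 0.026

At the steady state, Δk = 0, so s·k^α = (n + δ)·k.
So s / (n + δ) = (k*)^(1−α) = 9.35^0.58 = 3.6565.
Therefore n + δ = s / 3.6565 = 0.34 / 3.6565 = 0.0930, so n = 0.0930 − 0.067 = 0.0260.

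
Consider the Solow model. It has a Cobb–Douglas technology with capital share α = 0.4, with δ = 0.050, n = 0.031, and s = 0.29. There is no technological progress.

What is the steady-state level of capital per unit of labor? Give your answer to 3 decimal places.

At the steady state, Δk = 0, so s·k^α = (n + δ)·k.
Rearranging, k^(1−α) = s / (n + δ).
k^0.6 = 0.29 / (0.031 + 0.050) = 0.29 / 0.081 = 3.5802
k* = 3.5802^(1/0.6) ≈ 8.3787

k* ≈ 8.379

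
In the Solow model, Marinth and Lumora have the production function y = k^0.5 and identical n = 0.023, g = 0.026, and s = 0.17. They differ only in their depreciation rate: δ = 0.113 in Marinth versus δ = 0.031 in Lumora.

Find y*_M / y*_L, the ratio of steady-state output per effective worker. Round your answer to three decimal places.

ratio ≈ 0.494

Steady-state y* = [s/(n + g + δ)]^(α/(1−α)), so the ratio is [ (s_M/(n + g + δ)_M) / (s_L/(n + g + δ)_L) ]^1.
s_M/(n + g + δ)_M = 0.17/0.162 = 1.0494; s_L/(n + g + δ)_L = 0.17/0.080 = 2.1250.
Ratio = (1.0494/2.1250)^1 = 0.4938^1 ≈ 0.4938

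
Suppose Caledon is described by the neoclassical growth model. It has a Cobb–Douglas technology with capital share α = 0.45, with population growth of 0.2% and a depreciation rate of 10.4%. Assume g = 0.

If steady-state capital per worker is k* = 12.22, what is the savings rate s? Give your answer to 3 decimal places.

s ≈ 0.420

Steady state requires s·f(k) = (n + δ)·k, i.e. s·k^α = (n + δ)·k.
So s / (n + δ) = (k*)^(1−α) = 12.22^0.55 = 3.9618.
Therefore s = 3.9618 × (n + δ) = 3.9618 × 0.106 = 0.4200.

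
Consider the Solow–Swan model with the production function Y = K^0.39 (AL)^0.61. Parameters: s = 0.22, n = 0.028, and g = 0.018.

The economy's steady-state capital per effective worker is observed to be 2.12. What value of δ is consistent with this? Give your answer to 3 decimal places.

Steady state requires s·f(k) = (n + g + δ)·k, i.e. s·k^α = (n + g + δ)·k.
So s / (n + g + δ) = (k*)^(1−α) = 2.12^0.61 = 1.5815.
Therefore n + g + δ = s / 1.5815 = 0.22 / 1.5815 = 0.1391, so δ = 0.1391 − 0.046 = 0.0931.

δ ≈ 0.093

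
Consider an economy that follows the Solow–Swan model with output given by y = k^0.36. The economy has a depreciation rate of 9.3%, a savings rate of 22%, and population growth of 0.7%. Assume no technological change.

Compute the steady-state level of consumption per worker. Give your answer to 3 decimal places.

c* = 1.215

In steady state, investment equals break-even investment: s·k^α = (n + δ)·k.
Dividing both sides by k: k^(1−α) = s / (n + δ).
k^0.64 = 0.22 / (0.007 + 0.093) = 0.22 / 0.100 = 2.2000
k* = 2.2000^(1/0.64) ≈ 3.4280
y* = (k*)^α = 3.4280^0.36 ≈ 1.5582
c* = (1 − s)·y* = (1 − 0.22) × 1.5582 ≈ 1.2154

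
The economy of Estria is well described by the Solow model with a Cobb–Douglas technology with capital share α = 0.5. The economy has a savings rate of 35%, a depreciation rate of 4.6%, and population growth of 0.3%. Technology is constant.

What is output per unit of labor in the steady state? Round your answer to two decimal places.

y* ≈ 7.14

At the steady state, Δk = 0, so s·k^α = (n + δ)·k.
Rearranging, k^(1−α) = s / (n + δ).
k^0.5 = 0.35 / (0.003 + 0.046) = 0.35 / 0.049 = 7.1429
k* = 7.1429^(1/0.5) ≈ 51.0210
y* = (k*)^α = 51.0210^0.5 ≈ 7.1429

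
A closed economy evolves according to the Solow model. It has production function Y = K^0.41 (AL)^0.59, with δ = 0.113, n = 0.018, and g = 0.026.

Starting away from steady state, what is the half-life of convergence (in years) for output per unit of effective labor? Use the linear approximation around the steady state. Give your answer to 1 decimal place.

t_½ ≈ 7.5 years

Near the steady state the convergence rate is λ = (1 − α)(n + g + δ).
λ = (1 − 0.41) × 0.157 = 0.59 × 0.157 = 0.09263
Half-life = ln 2 / λ = 0.6931 / 0.09263 ≈ 7.48 years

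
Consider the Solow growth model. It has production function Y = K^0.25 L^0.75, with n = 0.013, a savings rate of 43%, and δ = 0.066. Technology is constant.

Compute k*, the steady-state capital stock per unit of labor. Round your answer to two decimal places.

Steady state requires s·f(k) = (n + δ)·k, i.e. s·k^α = (n + δ)·k.
Rearranging, k^(1−α) = s / (n + δ).
k^0.75 = 0.43 / (0.013 + 0.066) = 0.43 / 0.079 = 5.4430
k* = 5.4430^(1/0.75) ≈ 9.5745

k* ≈ 9.57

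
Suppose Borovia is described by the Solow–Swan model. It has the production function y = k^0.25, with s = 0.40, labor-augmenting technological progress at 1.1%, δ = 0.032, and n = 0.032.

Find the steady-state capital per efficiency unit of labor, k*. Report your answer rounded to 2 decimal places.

Steady state requires s·f(k) = (n + g + δ)·k, i.e. s·k^α = (n + g + δ)·k.
Rearranging, k^(1−α) = s / (n + g + δ).
k^0.75 = 0.40 / (0.032 + 0.011 + 0.032) = 0.40 / 0.075 = 5.3333
k* = 5.3333^(1/0.75) ≈ 9.3181

k* = 9.32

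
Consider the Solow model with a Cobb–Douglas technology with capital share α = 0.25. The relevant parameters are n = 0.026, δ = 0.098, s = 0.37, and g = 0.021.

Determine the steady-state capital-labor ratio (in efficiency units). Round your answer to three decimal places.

In steady state, investment equals break-even investment: s·k^α = (n + g + δ)·k.
Rearranging, k^(1−α) = s / (n + g + δ).
k^0.75 = 0.37 / (0.026 + 0.021 + 0.098) = 0.37 / 0.145 = 2.5517
k* = 2.5517^(1/0.75) ≈ 3.4869

k* = 3.487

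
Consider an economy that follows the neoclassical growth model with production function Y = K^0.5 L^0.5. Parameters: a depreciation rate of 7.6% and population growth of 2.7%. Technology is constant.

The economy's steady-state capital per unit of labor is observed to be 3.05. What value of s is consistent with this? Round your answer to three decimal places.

At the steady state, Δk = 0, so s·k^α = (n + δ)·k.
So s / (n + δ) = (k*)^(1−α) = 3.05^0.5 = 1.7464.
Therefore s = 1.7464 × (n + δ) = 1.7464 × 0.103 = 0.1799.

s ≈ 0.180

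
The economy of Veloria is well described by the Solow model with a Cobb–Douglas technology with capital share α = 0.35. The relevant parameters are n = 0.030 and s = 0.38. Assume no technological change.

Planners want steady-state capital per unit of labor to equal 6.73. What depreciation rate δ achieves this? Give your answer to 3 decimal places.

δ ≈ 0.080

At the steady state, Δk = 0, so s·k^α = (n + δ)·k.
So s / (n + δ) = (k*)^(1−α) = 6.73^0.65 = 3.4531.
Therefore n + δ = s / 3.4531 = 0.38 / 3.4531 = 0.1100, so δ = 0.1100 − 0.030 = 0.0800.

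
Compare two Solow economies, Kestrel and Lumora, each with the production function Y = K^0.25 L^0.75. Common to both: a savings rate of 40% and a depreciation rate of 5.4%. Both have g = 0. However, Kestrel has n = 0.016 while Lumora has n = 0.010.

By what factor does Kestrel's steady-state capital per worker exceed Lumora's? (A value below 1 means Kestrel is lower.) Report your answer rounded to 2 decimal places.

ratio ≈ 0.89

Steady-state k* = [s/(n + δ)]^(1/(1−α)), so the ratio is [ (s_K/(n + δ)_K) / (s_L/(n + δ)_L) ]^1.3333.
s_K/(n + δ)_K = 0.40/0.070 = 5.7143; s_L/(n + δ)_L = 0.40/0.064 = 6.2500.
Ratio = (5.7143/6.2500)^1.3333 = 0.9143^1.3333 ≈ 0.8874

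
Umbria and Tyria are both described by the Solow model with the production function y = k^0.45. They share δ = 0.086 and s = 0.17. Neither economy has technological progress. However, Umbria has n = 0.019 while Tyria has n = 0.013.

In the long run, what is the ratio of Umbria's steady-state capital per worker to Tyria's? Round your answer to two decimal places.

ratio ≈ 0.90

Steady-state k* = [s/(n + δ)]^(1/(1−α)), so the ratio is [ (s_U/(n + δ)_U) / (s_T/(n + δ)_T) ]^1.8182.
s_U/(n + δ)_U = 0.17/0.105 = 1.6190; s_T/(n + δ)_T = 0.17/0.099 = 1.7172.
Ratio = (1.6190/1.7172)^1.8182 = 0.9428^1.8182 ≈ 0.8984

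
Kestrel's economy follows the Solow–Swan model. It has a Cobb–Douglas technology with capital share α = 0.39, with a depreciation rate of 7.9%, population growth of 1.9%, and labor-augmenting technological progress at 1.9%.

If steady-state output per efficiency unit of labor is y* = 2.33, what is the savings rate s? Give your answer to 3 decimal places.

s ≈ 0.439

At the steady state, Δk = 0, so s·k^α = (n + g + δ)·k.
Since y* = [s/(n + g + δ)]^(α/(1−α)), we have s/(n + g + δ) = (y*)^((1−α)/α) = 2.33^1.5641 = 3.7548.
Therefore s = 3.7548 × (n + g + δ) = 3.7548 × 0.117 = 0.4393.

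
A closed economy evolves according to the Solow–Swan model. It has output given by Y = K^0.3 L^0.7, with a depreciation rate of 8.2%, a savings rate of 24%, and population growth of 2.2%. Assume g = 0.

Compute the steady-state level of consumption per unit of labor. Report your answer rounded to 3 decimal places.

c* = 1.088

In steady state, investment equals break-even investment: s·k^α = (n + δ)·k.
Dividing both sides by k: k^(1−α) = s / (n + δ).
k^0.7 = 0.24 / (0.022 + 0.082) = 0.24 / 0.104 = 2.3077
k* = 2.3077^(1/0.7) ≈ 3.3024
y* = (k*)^α = 3.3024^0.3 ≈ 1.4310
c* = (1 − s)·y* = (1 − 0.24) × 1.4310 ≈ 1.0876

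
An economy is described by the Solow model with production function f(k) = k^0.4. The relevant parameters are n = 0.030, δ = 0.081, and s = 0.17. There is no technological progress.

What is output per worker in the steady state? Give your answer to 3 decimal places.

Steady state requires s·f(k) = (n + δ)·k, i.e. s·k^α = (n + δ)·k.
Rearranging, k^(1−α) = s / (n + δ).
k^0.6 = 0.17 / (0.030 + 0.081) = 0.17 / 0.111 = 1.5315
k* = 1.5315^(1/0.6) ≈ 2.0348
y* = (k*)^α = 2.0348^0.4 ≈ 1.3286

y* ≈ 1.329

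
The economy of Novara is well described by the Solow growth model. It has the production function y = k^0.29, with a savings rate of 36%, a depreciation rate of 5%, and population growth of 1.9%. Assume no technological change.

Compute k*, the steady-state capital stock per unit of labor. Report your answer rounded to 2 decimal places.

k* = 10.24

At the steady state, Δk = 0, so s·k^α = (n + δ)·k.
Rearranging, k^(1−α) = s / (n + δ).
k^0.71 = 0.36 / (0.019 + 0.050) = 0.36 / 0.069 = 5.2174
k* = 5.2174^(1/0.71) ≈ 10.2447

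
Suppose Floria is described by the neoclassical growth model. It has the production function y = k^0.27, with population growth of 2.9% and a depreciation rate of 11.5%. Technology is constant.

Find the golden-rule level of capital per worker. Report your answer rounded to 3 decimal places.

The golden rule sets f'(k) = n + δ, i.e. α·k^(α−1) = n + δ.
So k^(1−α) = α / (n + δ) = 0.27 / 0.144 = 1.8750.
k_gold = 1.8750^(1/0.73) ≈ 2.3658

k_gold ≈ 2.366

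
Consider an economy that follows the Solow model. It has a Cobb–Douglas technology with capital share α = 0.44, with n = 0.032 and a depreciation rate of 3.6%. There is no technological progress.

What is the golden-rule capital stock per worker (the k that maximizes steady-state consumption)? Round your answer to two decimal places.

The golden rule sets f'(k) = n + δ, i.e. α·k^(α−1) = n + δ.
So k^(1−α) = α / (n + δ) = 0.44 / 0.068 = 6.4706.
k_gold = 6.4706^(1/0.56) ≈ 28.0618

k_gold ≈ 28.06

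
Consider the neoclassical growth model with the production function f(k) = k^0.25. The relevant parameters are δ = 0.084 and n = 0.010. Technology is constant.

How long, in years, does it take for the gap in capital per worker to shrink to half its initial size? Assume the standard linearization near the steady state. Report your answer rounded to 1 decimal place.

Near the steady state the convergence rate is λ = (1 − α)(n + δ).
λ = (1 − 0.25) × 0.094 = 0.75 × 0.094 = 0.0705
Half-life = ln 2 / λ = 0.6931 / 0.0705 ≈ 9.83 years

t_½ ≈ 9.8 years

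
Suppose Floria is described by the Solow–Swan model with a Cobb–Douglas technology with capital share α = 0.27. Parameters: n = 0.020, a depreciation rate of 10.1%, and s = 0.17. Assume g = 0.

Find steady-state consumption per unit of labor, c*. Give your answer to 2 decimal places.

At the steady state, Δk = 0, so s·k^α = (n + δ)·k.
Dividing both sides by k: k^(1−α) = s / (n + δ).
k^0.73 = 0.17 / (0.020 + 0.101) = 0.17 / 0.121 = 1.4050
k* = 1.4050^(1/0.73) ≈ 1.5933
y* = (k*)^α = 1.5933^0.27 ≈ 1.1340
c* = (1 − s)·y* = (1 − 0.17) × 1.1340 ≈ 0.9412

c* ≈ 0.94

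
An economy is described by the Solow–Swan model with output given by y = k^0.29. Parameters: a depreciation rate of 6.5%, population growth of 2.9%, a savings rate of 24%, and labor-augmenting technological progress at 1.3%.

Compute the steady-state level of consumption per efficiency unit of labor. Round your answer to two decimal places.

In steady state, investment equals break-even investment: s·k^α = (n + g + δ)·k.
Dividing both sides by k: k^(1−α) = s / (n + g + δ).
k^0.71 = 0.24 / (0.029 + 0.013 + 0.065) = 0.24 / 0.107 = 2.2430
k* = 2.2430^(1/0.71) ≈ 3.1198
y* = (k*)^α = 3.1198^0.29 ≈ 1.3909
c* = (1 − s)·y* = (1 − 0.24) × 1.3909 ≈ 1.0571

c* ≈ 1.06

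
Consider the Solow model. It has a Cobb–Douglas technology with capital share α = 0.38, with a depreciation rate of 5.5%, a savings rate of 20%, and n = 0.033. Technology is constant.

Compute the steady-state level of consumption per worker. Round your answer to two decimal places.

c* = 1.32

At the steady state, Δk = 0, so s·k^α = (n + δ)·k.
Dividing both sides by k: k^(1−α) = s / (n + δ).
k^0.62 = 0.20 / (0.033 + 0.055) = 0.20 / 0.088 = 2.2727
k* = 2.2727^(1/0.62) ≈ 3.7590
y* = (k*)^α = 3.7590^0.38 ≈ 1.6540
c* = (1 − s)·y* = (1 − 0.20) × 1.6540 ≈ 1.3232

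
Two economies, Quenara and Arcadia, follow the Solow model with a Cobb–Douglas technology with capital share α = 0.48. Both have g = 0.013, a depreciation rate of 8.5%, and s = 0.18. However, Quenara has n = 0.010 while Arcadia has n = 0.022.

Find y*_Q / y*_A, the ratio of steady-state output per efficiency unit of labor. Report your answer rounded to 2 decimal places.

Steady-state y* = [s/(n + g + δ)]^(α/(1−α)), so the ratio is [ (s_Q/(n + g + δ)_Q) / (s_A/(n + g + δ)_A) ]^0.9231.
s_Q/(n + g + δ)_Q = 0.18/0.108 = 1.6667; s_A/(n + g + δ)_A = 0.18/0.120 = 1.5000.
Ratio = (1.6667/1.5000)^0.9231 = 1.1111^0.9231 ≈ 1.1021

ratio ≈ 1.10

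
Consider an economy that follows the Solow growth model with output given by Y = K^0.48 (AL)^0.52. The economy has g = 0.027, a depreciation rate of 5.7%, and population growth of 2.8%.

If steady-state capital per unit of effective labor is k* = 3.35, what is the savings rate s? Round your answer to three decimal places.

In steady state, investment equals break-even investment: s·k^α = (n + g + δ)·k.
So s / (n + g + δ) = (k*)^(1−α) = 3.35^0.52 = 1.8751.
Therefore s = 1.8751 × (n + g + δ) = 1.8751 × 0.112 = 0.2100.

s ≈ 0.210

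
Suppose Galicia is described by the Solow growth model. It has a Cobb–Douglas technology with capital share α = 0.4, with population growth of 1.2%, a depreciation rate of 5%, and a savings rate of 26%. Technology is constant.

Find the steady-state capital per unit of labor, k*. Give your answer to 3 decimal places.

k* = 10.905

Steady state requires s·f(k) = (n + δ)·k, i.e. s·k^α = (n + δ)·k.
Rearranging, k^(1−α) = s / (n + δ).
k^0.6 = 0.26 / (0.012 + 0.050) = 0.26 / 0.062 = 4.1935
k* = 4.1935^(1/0.6) ≈ 10.9051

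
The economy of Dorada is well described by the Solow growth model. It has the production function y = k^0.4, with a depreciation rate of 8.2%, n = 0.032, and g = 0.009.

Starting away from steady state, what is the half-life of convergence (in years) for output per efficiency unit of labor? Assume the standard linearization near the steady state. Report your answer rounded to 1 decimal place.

Near the steady state the convergence rate is λ = (1 − α)(n + g + δ).
λ = (1 − 0.4) × 0.123 = 0.6 × 0.123 = 0.0738
Half-life = ln 2 / λ = 0.6931 / 0.0738 ≈ 9.39 years

about 9.4 years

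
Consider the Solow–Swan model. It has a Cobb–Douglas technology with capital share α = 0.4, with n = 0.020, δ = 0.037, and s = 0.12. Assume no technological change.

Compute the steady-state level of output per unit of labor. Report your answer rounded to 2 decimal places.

At the steady state, Δk = 0, so s·k^α = (n + δ)·k.
Dividing both sides by k: k^(1−α) = s / (n + δ).
k^0.6 = 0.12 / (0.020 + 0.037) = 0.12 / 0.057 = 2.1053
k* = 2.1053^(1/0.6) ≈ 3.4583
y* = (k*)^α = 3.4583^0.4 ≈ 1.6427

y* = 1.64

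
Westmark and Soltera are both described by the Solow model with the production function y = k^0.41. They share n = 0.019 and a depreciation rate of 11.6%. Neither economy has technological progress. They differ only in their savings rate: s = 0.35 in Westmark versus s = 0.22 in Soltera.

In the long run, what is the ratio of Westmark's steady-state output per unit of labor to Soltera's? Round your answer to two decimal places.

y*_W / y*_S ≈ 1.38

Steady-state y* = [s/(n + δ)]^(α/(1−α)), so the ratio is [ (s_W/(n + δ)_W) / (s_S/(n + δ)_S) ]^0.6949.
s_W/(n + δ)_W = 0.35/0.135 = 2.5926; s_S/(n + δ)_S = 0.22/0.135 = 1.6296.
Ratio = (2.5926/1.6296)^0.6949 = 1.5909^0.6949 ≈ 1.3808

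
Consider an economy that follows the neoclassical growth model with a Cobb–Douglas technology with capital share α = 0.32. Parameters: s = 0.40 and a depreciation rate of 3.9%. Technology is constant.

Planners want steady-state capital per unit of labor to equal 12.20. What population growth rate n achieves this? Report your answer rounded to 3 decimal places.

n ≈ 0.034

At the steady state, Δk = 0, so s·k^α = (n + δ)·k.
So s / (n + δ) = (k*)^(1−α) = 12.20^0.68 = 5.4793.
Therefore n + δ = s / 5.4793 = 0.40 / 5.4793 = 0.0730, so n = 0.0730 − 0.039 = 0.0340.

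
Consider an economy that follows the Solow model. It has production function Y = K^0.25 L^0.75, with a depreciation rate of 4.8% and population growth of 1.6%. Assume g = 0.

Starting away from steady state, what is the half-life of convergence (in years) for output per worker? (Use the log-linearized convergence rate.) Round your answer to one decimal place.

Near the steady state the convergence rate is λ = (1 − α)(n + δ).
λ = (1 − 0.25) × 0.064 = 0.75 × 0.064 = 0.0480
Half-life = ln 2 / λ = 0.6931 / 0.0480 ≈ 14.44 years

about 14.4 years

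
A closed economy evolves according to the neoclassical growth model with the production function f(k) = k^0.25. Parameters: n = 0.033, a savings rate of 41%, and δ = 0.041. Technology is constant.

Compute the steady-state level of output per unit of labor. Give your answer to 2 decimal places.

At the steady state, Δk = 0, so s·k^α = (n + δ)·k.
Dividing both sides by k: k^(1−α) = s / (n + δ).
k^0.75 = 0.41 / (0.033 + 0.041) = 0.41 / 0.074 = 5.5405
k* = 5.5405^(1/0.75) ≈ 9.8039
y* = (k*)^α = 9.8039^0.25 ≈ 1.7695

y* = 1.77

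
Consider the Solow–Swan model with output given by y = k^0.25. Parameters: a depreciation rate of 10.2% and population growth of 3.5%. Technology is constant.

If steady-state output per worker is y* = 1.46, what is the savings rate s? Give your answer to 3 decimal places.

At the steady state, Δk = 0, so s·k^α = (n + δ)·k.
Since y* = [s/(n + δ)]^(α/(1−α)), we have s/(n + δ) = (y*)^((1−α)/α) = 1.46^3 = 3.1121.
Therefore s = 3.1121 × (n + δ) = 3.1121 × 0.137 = 0.4264.

s ≈ 0.426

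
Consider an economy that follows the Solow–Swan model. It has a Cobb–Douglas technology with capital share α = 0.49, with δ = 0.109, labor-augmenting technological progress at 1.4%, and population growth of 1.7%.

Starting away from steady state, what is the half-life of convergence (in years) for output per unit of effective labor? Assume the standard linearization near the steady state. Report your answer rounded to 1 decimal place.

t_½ ≈ 9.7 years

Near the steady state the convergence rate is λ = (1 − α)(n + g + δ).
λ = (1 − 0.49) × 0.140 = 0.51 × 0.140 = 0.0714
Half-life = ln 2 / λ = 0.6931 / 0.0714 ≈ 9.71 years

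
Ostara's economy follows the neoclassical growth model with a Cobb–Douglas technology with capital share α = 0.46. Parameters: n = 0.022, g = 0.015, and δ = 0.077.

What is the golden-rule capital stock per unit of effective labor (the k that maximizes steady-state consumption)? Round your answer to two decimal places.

The golden rule sets f'(k) = n + g + δ, i.e. α·k^(α−1) = n + g + δ.
So k^(1−α) = α / (n + g + δ) = 0.46 / 0.114 = 4.0351.
k_gold = 4.0351^(1/0.54) ≈ 13.2420

k_gold ≈ 13.24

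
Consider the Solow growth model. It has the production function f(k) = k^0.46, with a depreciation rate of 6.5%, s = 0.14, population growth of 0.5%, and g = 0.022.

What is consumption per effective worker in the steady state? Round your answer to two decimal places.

c* = 1.23

In steady state, investment equals break-even investment: s·k^α = (n + g + δ)·k.
Rearranging, k^(1−α) = s / (n + g + δ).
k^0.54 = 0.14 / (0.005 + 0.022 + 0.065) = 0.14 / 0.092 = 1.5217
k* = 1.5217^(1/0.54) ≈ 2.1759
y* = (k*)^α = 2.1759^0.46 ≈ 1.4299
c* = (1 − s)·y* = (1 − 0.14) × 1.4299 ≈ 1.2297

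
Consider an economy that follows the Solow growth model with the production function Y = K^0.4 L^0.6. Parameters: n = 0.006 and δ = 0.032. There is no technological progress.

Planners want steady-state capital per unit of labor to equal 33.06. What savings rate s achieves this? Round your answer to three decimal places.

s ≈ 0.310

At the steady state, Δk = 0, so s·k^α = (n + δ)·k.
So s / (n + δ) = (k*)^(1−α) = 33.06^0.6 = 8.1580.
Therefore s = 8.1580 × (n + δ) = 8.1580 × 0.038 = 0.3100.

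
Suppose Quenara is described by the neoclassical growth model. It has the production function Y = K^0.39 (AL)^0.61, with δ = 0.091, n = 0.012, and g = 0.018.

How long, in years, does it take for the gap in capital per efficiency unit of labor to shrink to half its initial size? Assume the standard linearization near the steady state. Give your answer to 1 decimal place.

Near the steady state the convergence rate is λ = (1 − α)(n + g + δ).
λ = (1 − 0.39) × 0.121 = 0.61 × 0.121 = 0.07381
Half-life = ln 2 / λ = 0.6931 / 0.07381 ≈ 9.39 years

about 9.4 years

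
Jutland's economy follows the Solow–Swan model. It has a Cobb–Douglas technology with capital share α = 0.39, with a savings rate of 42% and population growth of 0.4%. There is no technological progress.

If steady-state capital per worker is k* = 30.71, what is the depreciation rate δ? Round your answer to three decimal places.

At the steady state, Δk = 0, so s·k^α = (n + δ)·k.
So s / (n + δ) = (k*)^(1−α) = 30.71^0.61 = 8.0768.
Therefore n + δ = s / 8.0768 = 0.42 / 8.0768 = 0.0520, so δ = 0.0520 − 0.004 = 0.0480.

δ ≈ 0.048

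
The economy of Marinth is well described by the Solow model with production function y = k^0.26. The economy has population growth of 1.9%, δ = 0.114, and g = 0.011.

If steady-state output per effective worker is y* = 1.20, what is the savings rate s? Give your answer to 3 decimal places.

Steady state requires s·f(k) = (n + g + δ)·k, i.e. s·k^α = (n + g + δ)·k.
Since y* = [s/(n + g + δ)]^(α/(1−α)), we have s/(n + g + δ) = (y*)^((1−α)/α) = 1.20^2.8462 = 1.6802.
Therefore s = 1.6802 × (n + g + δ) = 1.6802 × 0.144 = 0.2419.

s ≈ 0.242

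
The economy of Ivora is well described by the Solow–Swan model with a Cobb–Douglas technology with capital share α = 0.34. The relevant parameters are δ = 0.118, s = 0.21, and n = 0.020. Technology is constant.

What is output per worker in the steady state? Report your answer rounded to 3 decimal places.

In steady state, investment equals break-even investment: s·k^α = (n + δ)·k.
Dividing both sides by k: k^(1−α) = s / (n + δ).
k^0.66 = 0.21 / (0.020 + 0.118) = 0.21 / 0.138 = 1.5217
k* = 1.5217^(1/0.66) ≈ 1.8891
y* = (k*)^α = 1.8891^0.34 ≈ 1.2414

y* = 1.241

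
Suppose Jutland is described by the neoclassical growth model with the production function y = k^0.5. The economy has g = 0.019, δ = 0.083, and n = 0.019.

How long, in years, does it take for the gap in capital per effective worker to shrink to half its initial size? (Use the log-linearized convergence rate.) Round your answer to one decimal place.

Near the steady state the convergence rate is λ = (1 − α)(n + g + δ).
λ = (1 − 0.5) × 0.121 = 0.5 × 0.121 = 0.0605
Half-life = ln 2 / λ = 0.6931 / 0.0605 ≈ 11.46 years

half-life ≈ 11.5 years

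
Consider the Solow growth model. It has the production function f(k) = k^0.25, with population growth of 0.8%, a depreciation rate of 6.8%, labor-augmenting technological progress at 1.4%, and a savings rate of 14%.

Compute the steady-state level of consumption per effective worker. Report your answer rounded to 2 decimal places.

Steady state requires s·f(k) = (n + g + δ)·k, i.e. s·k^α = (n + g + δ)·k.
Rearranging, k^(1−α) = s / (n + g + δ).
k^0.75 = 0.14 / (0.008 + 0.014 + 0.068) = 0.14 / 0.090 = 1.5556
k* = 1.5556^(1/0.75) ≈ 1.8025
y* = (k*)^α = 1.8025^0.25 ≈ 1.1587
c* = (1 − s)·y* = (1 − 0.14) × 1.1587 ≈ 0.9965

c* ≈ 1.00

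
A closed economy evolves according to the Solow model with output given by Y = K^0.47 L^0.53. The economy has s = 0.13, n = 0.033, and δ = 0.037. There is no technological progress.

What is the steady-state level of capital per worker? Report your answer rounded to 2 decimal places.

In steady state, investment equals break-even investment: s·k^α = (n + δ)·k.
Rearranging, k^(1−α) = s / (n + δ).
k^0.53 = 0.13 / (0.033 + 0.037) = 0.13 / 0.070 = 1.8571
k* = 1.8571^(1/0.53) ≈ 3.2154

k* ≈ 3.22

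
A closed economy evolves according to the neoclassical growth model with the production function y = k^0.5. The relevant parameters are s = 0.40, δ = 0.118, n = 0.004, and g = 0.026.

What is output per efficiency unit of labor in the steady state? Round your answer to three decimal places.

y* ≈ 2.703

At the steady state, Δk = 0, so s·k^α = (n + g + δ)·k.
Rearranging, k^(1−α) = s / (n + g + δ).
k^0.5 = 0.40 / (0.004 + 0.026 + 0.118) = 0.40 / 0.148 = 2.7027
k* = 2.7027^(1/0.5) ≈ 7.3046
y* = (k*)^α = 7.3046^0.5 ≈ 2.7027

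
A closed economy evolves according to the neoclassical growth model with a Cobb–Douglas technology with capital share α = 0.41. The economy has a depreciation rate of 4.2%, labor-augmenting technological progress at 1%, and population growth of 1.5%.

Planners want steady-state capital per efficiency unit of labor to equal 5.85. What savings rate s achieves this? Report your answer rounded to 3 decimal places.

Steady state requires s·f(k) = (n + g + δ)·k, i.e. s·k^α = (n + g + δ)·k.
So s / (n + g + δ) = (k*)^(1−α) = 5.85^0.59 = 2.8354.
Therefore s = 2.8354 × (n + g + δ) = 2.8354 × 0.067 = 0.1900.

s ≈ 0.190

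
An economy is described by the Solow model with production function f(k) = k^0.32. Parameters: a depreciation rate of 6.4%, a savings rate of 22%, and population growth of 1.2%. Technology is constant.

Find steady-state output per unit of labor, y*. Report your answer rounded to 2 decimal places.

At the steady state, Δk = 0, so s·k^α = (n + δ)·k.
Dividing both sides by k: k^(1−α) = s / (n + δ).
k^0.68 = 0.22 / (0.012 + 0.064) = 0.22 / 0.076 = 2.8947
k* = 2.8947^(1/0.68) ≈ 4.7734
y* = (k*)^α = 4.7734^0.32 ≈ 1.6490

y* ≈ 1.65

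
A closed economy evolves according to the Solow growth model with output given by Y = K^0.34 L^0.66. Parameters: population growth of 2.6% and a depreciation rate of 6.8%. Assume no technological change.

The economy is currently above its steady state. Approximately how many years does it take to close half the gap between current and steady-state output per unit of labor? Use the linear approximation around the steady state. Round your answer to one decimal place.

half-life ≈ 11.2 years

Near the steady state the convergence rate is λ = (1 − α)(n + δ).
λ = (1 − 0.34) × 0.094 = 0.66 × 0.094 = 0.06204
Half-life = ln 2 / λ = 0.6931 / 0.06204 ≈ 11.17 years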